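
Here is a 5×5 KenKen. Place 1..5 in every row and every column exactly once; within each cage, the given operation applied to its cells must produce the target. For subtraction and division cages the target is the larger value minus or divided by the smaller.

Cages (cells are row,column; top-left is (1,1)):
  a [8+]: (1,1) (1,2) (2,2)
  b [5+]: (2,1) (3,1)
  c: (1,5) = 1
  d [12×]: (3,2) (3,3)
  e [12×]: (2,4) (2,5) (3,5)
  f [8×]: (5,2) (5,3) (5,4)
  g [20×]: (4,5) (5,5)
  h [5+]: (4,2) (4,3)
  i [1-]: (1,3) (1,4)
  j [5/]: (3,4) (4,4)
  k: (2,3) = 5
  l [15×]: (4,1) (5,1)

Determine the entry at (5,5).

5

Cage c is given; hence (1,5) = 1.
Cage k is a single given cell, so (2,3) = 5.
The only place for 5 in row 3 is (3,4).
Column 4 already has 5, which forces (4,4) = 1.
1 is placed in column 4, leaving (2,4) = 2.
Cage e needs product 12, leaving (2,5) = 3.
Cage e needs product 12; hence (3,5) = 2.
Column 4 already has 2; hence (5,4) = 4.
4 is placed in row 5, which forces (5,5) = 5.
4 is placed in column 4; hence (1,4) = 3.
3 is placed in row 2; hence (2,2) = 1.
The two cells of cage l must have product 15, which forces (4,1) = 5.
Column 5 already has 5; hence (4,5) = 4.
Row 5 already has 5; hence (5,1) = 3.
1 is placed in column 2, so (5,2) = 2.
Row 5 now contains 2, which forces (5,3) = 1.
Cage a needs sum 8, leaving (1,1) = 2.
Cage a needs sum 8, so (1,2) = 5.
Row 1 now contains 2; hence (1,3) = 4.
Row 2 already has 1, which forces (2,1) = 4.
The two cells of cage b must have sum 5, leaving (3,1) = 1.
4 is placed in column 3; hence (3,3) = 3.
Column 2 already has 2, leaving (4,2) = 3.
Cage h needs two cells with sum 5, so (4,3) = 2.
Row 3 now contains 3, leaving (3,2) = 4.
The full grid is 2 5 4 3 1 / 4 1 5 2 3 / 1 4 3 5 2 / 5 3 2 1 4 / 3 2 1 4 5.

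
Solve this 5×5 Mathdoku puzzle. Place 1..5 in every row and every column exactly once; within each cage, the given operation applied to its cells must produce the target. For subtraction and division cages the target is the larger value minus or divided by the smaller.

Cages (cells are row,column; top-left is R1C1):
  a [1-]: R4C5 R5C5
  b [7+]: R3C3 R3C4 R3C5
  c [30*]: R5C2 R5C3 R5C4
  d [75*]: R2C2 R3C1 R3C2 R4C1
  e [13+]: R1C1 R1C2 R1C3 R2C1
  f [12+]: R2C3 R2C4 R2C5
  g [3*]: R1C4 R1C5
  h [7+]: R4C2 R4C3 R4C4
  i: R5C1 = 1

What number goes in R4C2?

4

Cage i is a single given cell, leaving R5C1 = 1.
Row 2 needs a 1, and only R2C2 is open for it.
The 4 cells of cage d must have product 75, which forces R3C1 = 3.
Column 2 already has 1, so R3C2 = 5.
The 4 cells of cage d must have product 75, which forces R4C1 = 5.
Row 1 needs a 5, and only R1C3 is open for it.
Cage e needs sum 13; hence R1C1 = 4.
The 4 cells of cage e must have sum 13, leaving R1C2 = 2.
Cage e needs sum 13, which forces R2C1 = 2.
Column 2 already has 2; hence R4C2 = 4.
Column 2 already has 2, which forces R5C2 = 3.
Row 5 already has 3, leaving R5C3 = 2.
Cage c has product 30, which forces R5C4 = 5.
Row 5 now contains 5, leaving R5C5 = 4.
Cage f has sum 12; hence R2C5 = 5.
2 is placed in column 3, so R4C3 = 1.
Cage h has sum 7, so R4C4 = 2.
Cage a needs two cells with difference 1; hence R4C5 = 3.
The two cells of cage g must have product 3; hence R1C4 = 3.
Column 5 now contains 3, leaving R1C5 = 1.
3 is placed in column 4; hence R2C4 = 4.
Column 3 already has 1, which forces R3C3 = 4.
The 3 cells of cage b must have sum 7, which forces R3C4 = 1.
The 3 cells of cage b must have sum 7, so R3C5 = 2.
4 is placed in row 2; hence R2C3 = 3.
Filled in: 4 2 5 3 1 / 2 1 3 4 5 / 3 5 4 1 2 / 5 4 1 2 3 / 1 3 2 5 4.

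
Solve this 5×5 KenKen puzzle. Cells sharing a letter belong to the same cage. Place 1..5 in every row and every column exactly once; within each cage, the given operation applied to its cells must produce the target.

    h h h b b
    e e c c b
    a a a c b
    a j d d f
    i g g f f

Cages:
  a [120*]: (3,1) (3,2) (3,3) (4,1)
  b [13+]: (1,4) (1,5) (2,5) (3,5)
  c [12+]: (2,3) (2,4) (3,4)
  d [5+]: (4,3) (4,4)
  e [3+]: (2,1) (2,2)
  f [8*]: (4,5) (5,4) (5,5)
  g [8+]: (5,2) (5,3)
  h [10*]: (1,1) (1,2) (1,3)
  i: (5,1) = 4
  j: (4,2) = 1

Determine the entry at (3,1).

Cage j is a single given cell, which forces (4,2) = 1.
Cage i is given, which forces (5,1) = 4.
Cage e's pair has sum 3, so (2,1) = 1.
Column 2 now contains 1, so (2,2) = 2.
The 3 cells of cage f must have product 8; hence (4,5) = 4.
The 3 cells of cage h must have product 10, which forces (1,1) = 2.
Column 2 already has 2, which forces (1,2) = 5.
The 3 cells of cage h must have product 10, so (1,3) = 1.
Row 1 already has 1; hence (1,5) = 3.
Column 5 already has 3, so (2,5) = 5.
5 is placed in column 2, so (5,2) = 3.
Row 5 already has 3; hence (5,3) = 5.
3 is placed in row 1, leaving (1,4) = 4.
4 is placed in column 4, leaving (2,4) = 3.
3 is placed in column 2, which forces (3,2) = 4.
Cage a has product 120, which forces (3,3) = 2.
Cage c needs sum 12, so (3,4) = 5.
The 4 cells of cage b must have sum 13, leaving (3,5) = 1.
Column 3 already has 2, which forces (4,3) = 3.
Column 4 already has 3, which forces (4,4) = 2.
Column 4 already has 2, so (5,4) = 1.
Column 5 now contains 1, so (5,5) = 2.
3 is placed in row 2, which forces (2,3) = 4.
5 is placed in row 3, leaving (3,1) = 3.
Row 4 already has 3, which forces (4,1) = 5.
The full grid is 2 5 1 4 3 / 1 2 4 3 5 / 3 4 2 5 1 / 5 1 3 2 4 / 4 3 5 1 2.

3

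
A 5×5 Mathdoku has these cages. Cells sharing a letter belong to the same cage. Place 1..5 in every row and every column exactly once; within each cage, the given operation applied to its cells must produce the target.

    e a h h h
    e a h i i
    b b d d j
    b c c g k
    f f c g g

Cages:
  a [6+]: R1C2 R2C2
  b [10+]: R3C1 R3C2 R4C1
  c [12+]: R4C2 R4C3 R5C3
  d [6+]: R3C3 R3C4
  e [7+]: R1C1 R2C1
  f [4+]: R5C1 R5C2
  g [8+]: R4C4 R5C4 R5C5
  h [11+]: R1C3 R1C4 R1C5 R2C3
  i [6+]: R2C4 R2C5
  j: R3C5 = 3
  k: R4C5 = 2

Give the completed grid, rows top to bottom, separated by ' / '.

5 2 1 3 4 / 2 4 3 5 1 / 1 5 2 4 3 / 4 3 5 1 2 / 3 1 4 2 5

Cage j is a single given cell, leaving R3C5 = 3.
Cage k is a single given cell, which forces R4C5 = 2.
Row 5 needs a 2, and only R5C4 is open for it.
Row 5 needs a 4, and only R5C3 is open for it.
The only place for 4 in row 4 is R4C1.
The only place for 3 in row 2 is R2C3.
Cage c needs sum 12, which forces R4C2 = 3.
Column 3 already has 3, which forces R4C3 = 5.
5 is placed in row 4, which forces R4C4 = 1.
3 is placed in column 2, so R5C2 = 1.
Row 5 now contains 1, leaving R5C5 = 5.
Column 4 already has 1; hence R2C4 = 5.
Column 5 already has 5, which forces R2C5 = 1.
5 is placed in column 4; hence R3C4 = 4.
Row 5 now contains 1, so R5C1 = 3.
Cage e's pair has sum 7, which forces R1C1 = 5.
Cage h has sum 11, leaving R1C3 = 1.
5 is placed in column 4, which forces R1C4 = 3.
Column 5 now contains 1; hence R1C5 = 4.
5 is placed in row 2, which forces R2C1 = 2.
Row 2 now contains 2; hence R2C2 = 4.
The 3 cells of cage b must have sum 10; hence R3C1 = 1.
Row 3 now contains 4; hence R3C2 = 5.
The two cells of cage d must have sum 6, so R3C3 = 2.
Row 1 now contains 4, so R1C2 = 2.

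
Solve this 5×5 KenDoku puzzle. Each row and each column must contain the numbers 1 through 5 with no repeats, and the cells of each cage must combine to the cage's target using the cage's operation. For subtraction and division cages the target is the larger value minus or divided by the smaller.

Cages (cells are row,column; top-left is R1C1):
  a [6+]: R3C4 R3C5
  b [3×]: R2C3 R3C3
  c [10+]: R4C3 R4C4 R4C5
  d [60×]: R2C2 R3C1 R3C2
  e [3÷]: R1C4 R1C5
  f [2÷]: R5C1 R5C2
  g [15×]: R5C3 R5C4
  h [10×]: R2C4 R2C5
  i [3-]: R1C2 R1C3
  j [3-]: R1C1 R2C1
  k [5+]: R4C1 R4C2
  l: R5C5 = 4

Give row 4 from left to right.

3 2 4 5 1

Cage l is a single given cell, which forces R5C5 = 4.
The only place for 2 in row 3 is R3C5.
Cage h's pair has product 10, leaving R2C4 = 2.
Column 5 already has 2, leaving R2C5 = 5.
Cage a's pair has sum 6, so R3C4 = 4.
Cage d needs product 60, so R2C2 = 4.
Cage c has sum 10, leaving R4C4 = 5.
5 is placed in column 4, so R5C4 = 3.
Cage j's pair has difference 3, which forces R1C1 = 4.
Column 4 now contains 3, so R1C4 = 1.
The two cells of cage e must have quotient 3; hence R1C5 = 3.
Row 2 already has 4, so R2C1 = 1.
1 is placed in row 2, so R2C3 = 3.
Column 3 now contains 3, which forces R3C3 = 1.
Column 5 already has 3, which forces R4C5 = 1.
1 is placed in column 1, so R5C1 = 2.
Row 5 now contains 2, leaving R5C2 = 1.
Row 5 now contains 3, leaving R5C3 = 5.
The two cells of cage i must have difference 3; hence R1C2 = 5.
Column 3 now contains 5; hence R1C3 = 2.
5 is placed in column 2, so R3C2 = 3.
Column 1 now contains 2, so R4C1 = 3.
The two cells of cage k must have sum 5, which forces R4C2 = 2.
Cage c needs sum 10, which forces R4C3 = 4.
3 is placed in row 3; hence R3C1 = 5.
Filled in: 4 5 2 1 3 / 1 4 3 2 5 / 5 3 1 4 2 / 3 2 4 5 1 / 2 1 5 3 4.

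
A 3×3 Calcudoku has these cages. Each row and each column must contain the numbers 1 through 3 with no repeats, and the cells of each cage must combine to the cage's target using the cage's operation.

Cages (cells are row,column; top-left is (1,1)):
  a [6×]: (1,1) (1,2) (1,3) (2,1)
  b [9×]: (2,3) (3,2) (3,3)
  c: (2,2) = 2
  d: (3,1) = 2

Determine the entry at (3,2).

3

Cage a needs product 6, leaving (2,1) = 1.
C is a freebie; hence (2,2) = 2.
The 3 cells of cage b must have product 9, which forces (2,3) = 3.
Cage d is given, which forces (3,1) = 2.
Cage b needs product 9, leaving (3,2) = 3.
Cage b needs product 9, which forces (3,3) = 1.
2 is placed in column 1, which forces (1,1) = 3.
3 is placed in column 2, so (1,2) = 1.
1 is placed in column 3, which forces (1,3) = 2.
The full grid is 3 1 2 / 1 2 3 / 2 3 1.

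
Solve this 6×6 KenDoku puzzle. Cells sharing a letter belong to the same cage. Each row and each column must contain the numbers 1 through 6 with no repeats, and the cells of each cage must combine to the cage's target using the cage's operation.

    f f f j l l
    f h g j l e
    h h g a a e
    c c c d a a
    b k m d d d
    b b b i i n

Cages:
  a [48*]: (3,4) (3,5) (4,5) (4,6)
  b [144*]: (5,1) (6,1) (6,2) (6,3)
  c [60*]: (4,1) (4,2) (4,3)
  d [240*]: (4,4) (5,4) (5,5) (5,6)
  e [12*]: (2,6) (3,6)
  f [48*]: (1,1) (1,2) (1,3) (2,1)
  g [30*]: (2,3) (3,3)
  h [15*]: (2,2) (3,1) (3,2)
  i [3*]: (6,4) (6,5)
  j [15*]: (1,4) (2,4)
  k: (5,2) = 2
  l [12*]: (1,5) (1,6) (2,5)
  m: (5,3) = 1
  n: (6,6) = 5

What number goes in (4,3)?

3

Cage k is a single given cell; hence (5,2) = 2.
M is a freebie, so (5,3) = 1.
Cage n is given, so (6,6) = 5.
Row 1 needs a 5, and only (1,4) is open for it.
5 is placed in column 4, which forces (2,4) = 3.
The 4 cells of cage d must have product 240, so (5,5) = 5.
Column 4 now contains 3; hence (6,4) = 1.
1 is placed in row 6; hence (6,5) = 3.
Cage d has product 240, so (4,4) = 2.
Cage b has product 144; hence (5,1) = 3.
The 3 cells of cage h must have product 15, leaving (3,2) = 3.
Cage c needs product 60, so (4,3) = 3.
The 4 cells of cage a must have product 48, which forces (3,5) = 2.
Row 3 now contains 2, so (3,6) = 6.
Column 6 now contains 6, so (5,6) = 4.
Cage g's pair has product 30, so (2,3) = 6.
Column 6 now contains 6, which forces (2,6) = 2.
Row 3 already has 6; hence (3,3) = 5.
Row 3 already has 6; hence (3,4) = 4.
Cage a needs product 48; hence (4,5) = 6.
Column 6 already has 4, so (4,6) = 1.
Row 5 now contains 4, leaving (5,4) = 6.
2 is placed in column 6; hence (1,6) = 3.
Cage h has product 15; hence (2,2) = 5.
5 is placed in row 3; hence (3,1) = 1.
Column 2 already has 5, so (4,2) = 4.
Column 2 now contains 4, leaving (6,2) = 6.
The 4 cells of cage f must have product 48; hence (1,1) = 6.
Column 2 already has 6, leaving (1,2) = 1.
Cage f has product 48, leaving (1,3) = 2.
1 is placed in row 1, so (1,5) = 4.
Column 1 already has 1, leaving (2,1) = 4.
4 is placed in column 5; hence (2,5) = 1.
4 is placed in row 4; hence (4,1) = 5.
Column 1 already has 4, so (6,1) = 2.
Column 3 already has 2, so (6,3) = 4.
Filled in: 6 1 2 5 4 3 / 4 5 6 3 1 2 / 1 3 5 4 2 6 / 5 4 3 2 6 1 / 3 2 1 6 5 4 / 2 6 4 1 3 5.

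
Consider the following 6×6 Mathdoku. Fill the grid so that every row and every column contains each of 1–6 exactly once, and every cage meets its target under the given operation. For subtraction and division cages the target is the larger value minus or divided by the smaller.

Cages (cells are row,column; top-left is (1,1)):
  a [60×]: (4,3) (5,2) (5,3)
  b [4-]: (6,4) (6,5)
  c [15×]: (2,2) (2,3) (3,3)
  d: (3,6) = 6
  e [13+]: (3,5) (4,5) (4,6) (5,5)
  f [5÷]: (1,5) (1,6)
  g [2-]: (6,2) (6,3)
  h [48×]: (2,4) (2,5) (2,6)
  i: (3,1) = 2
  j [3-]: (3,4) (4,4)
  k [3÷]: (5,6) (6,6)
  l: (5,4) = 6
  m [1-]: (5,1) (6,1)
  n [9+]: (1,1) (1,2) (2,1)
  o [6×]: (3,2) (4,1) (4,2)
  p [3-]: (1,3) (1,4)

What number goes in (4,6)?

4

Cage i is given, so (3,1) = 2.
D is a freebie, leaving (3,6) = 6.
L is a freebie, which forces (5,4) = 6.
Cage h needs product 48, leaving (2,5) = 6.
Column 4 needs a 3, and only (1,4) is open for it.
Cage p's pair has difference 3, which forces (1,3) = 6.
In row 1, 2 can only go at (1,2), so (1,2) = 2.
The 3 cells of cage n must have sum 9, so (1,1) = 4.
Cage n has sum 9, so (2,1) = 3.
Cage o has product 6, so (3,2) = 1.
The 3 cells of cage o must have product 6, so (4,1) = 1.
Column 2 already has 2, which forces (4,2) = 6.
Column 1 already has 3, which forces (5,1) = 5.
Column 1 now contains 5, leaving (6,1) = 6.
1 is placed in column 2, which forces (2,2) = 5.
Cage c needs product 15; hence (2,3) = 1.
Cage c has product 15, so (3,3) = 3.
The two cells of cage j must have difference 3, leaving (3,4) = 5.
5 is placed in row 3; hence (3,5) = 4.
Cage a has product 60, leaving (4,3) = 5.
Cage j's pair has difference 3, so (4,4) = 2.
Row 4 now contains 2, leaving (4,5) = 3.
3 is placed in row 4; hence (4,6) = 4.
Column 3 now contains 3; hence (5,3) = 4.
Column 3 already has 5, so (6,3) = 2.
5 is placed in column 4, leaving (6,4) = 1.
Row 6 already has 1; hence (6,5) = 5.
Row 6 already has 1, which forces (6,6) = 3.
5 is placed in column 5, which forces (1,5) = 1.
The two cells of cage f must have quotient 5, leaving (1,6) = 5.
Column 4 now contains 2; hence (2,4) = 4.
Column 6 already has 4; hence (2,6) = 2.
Row 5 now contains 4, leaving (5,2) = 3.
The 4 cells of cage e must have sum 13, so (5,5) = 2.
3 is placed in column 6, leaving (5,6) = 1.
3 is placed in row 6, which forces (6,2) = 4.
Completed grid: 4 2 6 3 1 5 / 3 5 1 4 6 2 / 2 1 3 5 4 6 / 1 6 5 2 3 4 / 5 3 4 6 2 1 / 6 4 2 1 5 3.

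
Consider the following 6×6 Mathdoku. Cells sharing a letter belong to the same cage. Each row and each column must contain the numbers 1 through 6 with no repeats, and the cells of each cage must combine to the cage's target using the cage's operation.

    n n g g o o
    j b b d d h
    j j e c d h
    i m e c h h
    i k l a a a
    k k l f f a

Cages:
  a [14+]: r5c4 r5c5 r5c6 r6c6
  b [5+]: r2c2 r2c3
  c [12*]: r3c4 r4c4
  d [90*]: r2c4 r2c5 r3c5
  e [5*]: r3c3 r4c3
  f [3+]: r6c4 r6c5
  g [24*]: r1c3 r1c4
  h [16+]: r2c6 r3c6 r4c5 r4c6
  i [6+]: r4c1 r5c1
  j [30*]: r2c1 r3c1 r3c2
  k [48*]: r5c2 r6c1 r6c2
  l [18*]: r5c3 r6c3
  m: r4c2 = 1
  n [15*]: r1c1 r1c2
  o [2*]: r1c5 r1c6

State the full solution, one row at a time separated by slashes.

3 5 4 6 2 1 / 1 3 2 5 6 4 / 5 6 1 4 3 2 / 2 1 5 3 4 6 / 4 2 6 1 5 3 / 6 4 3 2 1 5

Cage m is a single given cell, so r4c2 = 1.
1 is placed in row 4, leaving r4c3 = 5.
Column 3 already has 5, which forces r3c3 = 1.
The only place for 4 in row 2 is r2c6.
In row 2, 1 can only go at r2c1, so r2c1 = 1.
In row 3, 4 can only go at r3c4, so r3c4 = 4.
Cage g's pair has product 24, leaving r1c3 = 4.
4 is placed in column 4, leaving r1c4 = 6.
The two cells of cage c must have product 12, leaving r4c4 = 3.
3 is placed in row 4; hence r4c5 = 4.
3 is placed in column 4, leaving r2c4 = 5.
Row 4 already has 4; hence r4c1 = 2.
Row 4 already has 2; hence r4c6 = 6.
The two cells of cage i must have sum 6, which forces r5c1 = 4.
4 is placed in column 1, which forces r6c1 = 6.
Row 6 already has 6, so r6c3 = 3.
Cage b's pair has sum 5; hence r2c2 = 3.
3 is placed in column 3; hence r2c3 = 2.
Row 2 now contains 3, leaving r2c5 = 6.
6 is placed in column 1, leaving r3c1 = 5.
Cage j has product 30; hence r3c2 = 6.
Column 5 now contains 6, leaving r3c5 = 3.
Column 6 already has 6, so r3c6 = 2.
Cage k has product 48; hence r5c2 = 2.
3 is placed in column 3, leaving r5c3 = 6.
Row 5 now contains 2, so r5c4 = 1.
Column 5 now contains 6, so r5c5 = 5.
Row 5 now contains 5; hence r5c6 = 3.
The 3 cells of cage k must have product 48, leaving r6c2 = 4.
1 is placed in column 4, so r6c4 = 2.
Row 6 already has 2, so r6c5 = 1.
Row 6 now contains 1; hence r6c6 = 5.
5 is placed in column 1, leaving r1c1 = 3.
Column 2 now contains 3; hence r1c2 = 5.
Column 5 already has 1, leaving r1c5 = 2.
Column 6 now contains 2, leaving r1c6 = 1.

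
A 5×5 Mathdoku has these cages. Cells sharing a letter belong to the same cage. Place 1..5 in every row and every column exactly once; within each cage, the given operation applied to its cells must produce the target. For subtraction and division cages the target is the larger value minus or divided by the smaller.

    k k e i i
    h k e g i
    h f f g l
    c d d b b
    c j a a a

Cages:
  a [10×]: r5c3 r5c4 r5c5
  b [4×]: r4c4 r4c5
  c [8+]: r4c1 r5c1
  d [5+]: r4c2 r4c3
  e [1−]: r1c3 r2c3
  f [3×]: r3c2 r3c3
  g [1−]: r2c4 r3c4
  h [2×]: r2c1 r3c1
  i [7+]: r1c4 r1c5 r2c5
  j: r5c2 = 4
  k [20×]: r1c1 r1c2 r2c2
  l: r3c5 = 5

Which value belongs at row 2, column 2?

5

Cage l is given, which forces r3c5 = 5.
Cage j is given, so r5c2 = 4.
The only place for 4 in row 3 is r3c4.
4 is placed in column 4, which forces r4c4 = 1.
Cage b's pair has product 4, which forces r4c5 = 4.
In row 2, 4 can only go at r2c3, so r2c3 = 4.
The only place for 4 in row 1 is r1c1.
The only place for 2 in row 1 is r1c4.
Cage i has sum 7, so r1c5 = 3.
Cage i needs sum 7, which forces r2c5 = 2.
Column 4 now contains 2, so r5c4 = 5.
2 is placed in column 5; hence r5c5 = 1.
Row 1 now contains 3, so r1c3 = 5.
2 is placed in row 2, which forces r2c1 = 1.
1 is placed in row 2; hence r2c2 = 5.
5 is placed in column 4, leaving r2c4 = 3.
Cage h's pair has product 2, which forces r3c1 = 2.
Cage c needs two cells with sum 8, leaving r4c1 = 5.
5 is placed in row 5, which forces r5c1 = 3.
Row 5 now contains 1, so r5c3 = 2.
Row 1 already has 5, which forces r1c2 = 1.
1 is placed in column 2, so r3c2 = 3.
Row 3 already has 3, leaving r3c3 = 1.
Cage d needs two cells with sum 5, leaving r4c2 = 2.
Column 3 already has 2, leaving r4c3 = 3.
The full grid is 4 1 5 2 3 / 1 5 4 3 2 / 2 3 1 4 5 / 5 2 3 1 4 / 3 4 2 5 1.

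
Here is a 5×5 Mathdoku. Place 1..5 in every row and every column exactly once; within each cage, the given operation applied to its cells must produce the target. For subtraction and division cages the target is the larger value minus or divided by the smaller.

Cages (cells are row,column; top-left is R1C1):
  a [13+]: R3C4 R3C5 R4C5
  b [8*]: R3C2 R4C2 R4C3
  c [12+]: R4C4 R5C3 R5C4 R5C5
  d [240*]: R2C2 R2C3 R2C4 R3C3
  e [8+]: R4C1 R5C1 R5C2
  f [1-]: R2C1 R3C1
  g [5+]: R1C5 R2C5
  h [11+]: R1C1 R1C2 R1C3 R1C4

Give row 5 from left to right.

Cage d has product 240, leaving R3C3 = 4.
Row 3 now contains 4; hence R3C4 = 5.
Row 3 already has 5, which forces R3C5 = 3.
Cage b has product 8; hence R4C2 = 4.
The 3 cells of cage a must have sum 13, leaving R4C5 = 5.
The 4 cells of cage d must have product 240; hence R2C4 = 4.
4 is placed in row 2, which forces R2C5 = 1.
Column 5 now contains 1, which forces R1C5 = 4.
4 is placed in column 5, which forces R5C5 = 2.
The 4 cells of cage c must have sum 12, leaving R4C4 = 2.
The 4 cells of cage c must have sum 12; hence R5C3 = 5.
Cage c has sum 12; hence R5C4 = 3.
Column 4 already has 3, leaving R1C4 = 1.
Cage d needs product 240, which forces R2C2 = 5.
5 is placed in column 3, so R2C3 = 3.
Cage b has product 8, so R3C2 = 2.
Cage e has sum 8, so R4C1 = 3.
Row 4 now contains 2; hence R4C3 = 1.
Cage e has sum 8, so R5C1 = 4.
3 is placed in row 5, so R5C2 = 1.
Cage h has sum 11, which forces R1C1 = 5.
Column 2 now contains 2, so R1C2 = 3.
Column 3 already has 3; hence R1C3 = 2.
Row 2 now contains 3, leaving R2C1 = 2.
Row 3 already has 2, leaving R3C1 = 1.
Completed grid: 5 3 2 1 4 / 2 5 3 4 1 / 1 2 4 5 3 / 3 4 1 2 5 / 4 1 5 3 2.

4 1 5 3 2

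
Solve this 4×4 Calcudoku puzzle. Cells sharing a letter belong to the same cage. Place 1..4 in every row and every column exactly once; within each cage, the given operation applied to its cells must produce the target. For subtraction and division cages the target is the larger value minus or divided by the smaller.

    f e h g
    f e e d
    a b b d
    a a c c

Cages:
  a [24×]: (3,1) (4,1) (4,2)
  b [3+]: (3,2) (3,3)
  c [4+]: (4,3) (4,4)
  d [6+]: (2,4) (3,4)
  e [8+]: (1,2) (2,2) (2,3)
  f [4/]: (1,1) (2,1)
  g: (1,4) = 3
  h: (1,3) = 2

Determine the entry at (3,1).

H is a freebie, which forces (1,3) = 2.
G is a freebie; hence (1,4) = 3.
Column 3 already has 2; hence (3,3) = 1.
1 is placed in column 3, leaving (4,3) = 3.
3 is placed in column 4, leaving (4,4) = 1.
Cage e needs sum 8, leaving (1,2) = 1.
Cage e has sum 8, so (2,2) = 3.
Column 3 now contains 3, which forces (2,3) = 4.
Row 2 now contains 4, leaving (2,4) = 2.
Cage a needs product 24, so (3,1) = 3.
Row 3 already has 1, leaving (3,2) = 2.
2 is placed in column 4; hence (3,4) = 4.
Column 2 now contains 2, leaving (4,2) = 4.
1 is placed in row 1, which forces (1,1) = 4.
Row 2 now contains 4, so (2,1) = 1.
Row 4 already has 4; hence (4,1) = 2.
Filled in: 4 1 2 3 / 1 3 4 2 / 3 2 1 4 / 2 4 3 1.

3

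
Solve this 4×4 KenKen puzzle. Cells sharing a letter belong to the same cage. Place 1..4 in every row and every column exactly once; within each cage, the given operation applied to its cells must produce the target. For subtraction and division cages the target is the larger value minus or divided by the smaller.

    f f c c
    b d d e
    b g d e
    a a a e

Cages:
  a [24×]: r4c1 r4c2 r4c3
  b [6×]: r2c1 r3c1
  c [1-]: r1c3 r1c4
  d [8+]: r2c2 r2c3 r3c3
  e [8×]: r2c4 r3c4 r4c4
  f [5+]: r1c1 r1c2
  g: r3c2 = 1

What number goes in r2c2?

3

Cage g is a single given cell, so r3c2 = 1.
In row 4, 1 can only go at r4c4, so r4c4 = 1.
Row 2 needs a 1, and only r2c3 is open for it.
The only place for 1 in row 1 is r1c1.
Cage f needs two cells with sum 5, leaving r1c2 = 4.
Column 2 already has 4, leaving r2c2 = 3.
3 is placed in column 2, so r4c2 = 2.
Row 2 already has 3, which forces r2c1 = 2.
2 is placed in row 2, so r2c4 = 4.
The two cells of cage b must have product 6, which forces r3c1 = 3.
Cage d has sum 8, which forces r3c3 = 4.
Column 4 already has 4, so r3c4 = 2.
Column 1 already has 3; hence r4c1 = 4.
Column 3 already has 4, leaving r4c3 = 3.
Column 3 now contains 3; hence r1c3 = 2.
2 is placed in column 4, leaving r1c4 = 3.
The full grid is 1 4 2 3 / 2 3 1 4 / 3 1 4 2 / 4 2 3 1.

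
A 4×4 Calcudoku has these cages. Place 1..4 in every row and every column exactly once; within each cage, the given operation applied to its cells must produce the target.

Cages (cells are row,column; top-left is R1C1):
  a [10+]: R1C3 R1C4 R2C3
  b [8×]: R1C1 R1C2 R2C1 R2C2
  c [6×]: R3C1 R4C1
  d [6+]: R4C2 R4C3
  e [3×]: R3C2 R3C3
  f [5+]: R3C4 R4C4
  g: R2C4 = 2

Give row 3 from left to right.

Cage g is a single given cell, leaving R2C4 = 2.
Row 1 needs a 3, and only R1C4 is open for it.
Cage a has sum 10, which forces R1C3 = 4.
Cage a needs sum 10, which forces R2C3 = 3.
Column 3 already has 3, leaving R3C3 = 1.
Row 3 now contains 1, which forces R3C4 = 4.
4 is placed in column 3, which forces R4C3 = 2.
4 is placed in column 4; hence R4C4 = 1.
The two cells of cage c must have product 6, leaving R3C1 = 2.
Row 3 now contains 1, so R3C2 = 3.
2 is placed in row 4; hence R4C1 = 3.
2 is placed in row 4, so R4C2 = 4.
Column 1 already has 2; hence R1C1 = 1.
Cage b has product 8, leaving R1C2 = 2.
The 4 cells of cage b must have product 8; hence R2C1 = 4.
Column 2 already has 4, so R2C2 = 1.
Completed grid: 1 2 4 3 / 4 1 3 2 / 2 3 1 4 / 3 4 2 1.

2 3 1 4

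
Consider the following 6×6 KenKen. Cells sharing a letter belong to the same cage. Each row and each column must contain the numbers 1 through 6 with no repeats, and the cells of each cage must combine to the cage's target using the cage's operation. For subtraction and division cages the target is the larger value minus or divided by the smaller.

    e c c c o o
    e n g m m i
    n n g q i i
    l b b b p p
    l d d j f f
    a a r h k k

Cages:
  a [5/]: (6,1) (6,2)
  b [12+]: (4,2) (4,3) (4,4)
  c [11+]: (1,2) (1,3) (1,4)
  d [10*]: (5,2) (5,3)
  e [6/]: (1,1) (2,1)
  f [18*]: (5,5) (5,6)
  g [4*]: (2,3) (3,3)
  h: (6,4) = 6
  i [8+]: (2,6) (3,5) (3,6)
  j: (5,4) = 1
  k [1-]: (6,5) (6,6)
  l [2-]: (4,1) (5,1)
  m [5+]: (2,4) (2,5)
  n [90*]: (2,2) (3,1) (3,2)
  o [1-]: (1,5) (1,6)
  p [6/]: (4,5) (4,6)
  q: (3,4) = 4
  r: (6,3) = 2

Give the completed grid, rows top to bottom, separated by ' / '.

1 3 6 2 4 5 / 6 5 4 3 2 1 / 3 6 1 4 5 2 / 2 4 3 5 1 6 / 4 2 5 1 6 3 / 5 1 2 6 3 4

Q is a freebie; hence (3,4) = 4.
J is a freebie; hence (5,4) = 1.
Cage r is given, which forces (6,3) = 2.
Cage h is given; hence (6,4) = 6.
Cage g needs two cells with product 4, leaving (2,3) = 4.
Row 3 now contains 4; hence (3,3) = 1.
Cage d needs two cells with product 10; hence (5,2) = 2.
Column 3 already has 2; hence (5,3) = 5.
Cage c has sum 11; hence (1,4) = 2.
Column 4 already has 2, so (2,4) = 3.
3 is placed in row 2, leaving (2,5) = 2.
3 is placed in row 2; hence (2,6) = 1.
Column 4 already has 2, leaving (4,4) = 5.
1 is placed in column 6, so (4,6) = 6.
Column 6 already has 6, leaving (5,6) = 3.
Cage e needs two cells with quotient 6, which forces (1,1) = 1.
Row 2 now contains 1; hence (2,1) = 6.
Row 2 already has 6, so (2,2) = 5.
The 3 cells of cage i must have sum 8, leaving (3,5) = 5.
Cage i needs sum 8, leaving (3,6) = 2.
Cage b needs sum 12, which forces (4,2) = 4.
Row 4 already has 6, so (4,3) = 3.
Row 4 already has 6; hence (4,5) = 1.
6 is placed in column 1, so (5,1) = 4.
3 is placed in row 5, so (5,5) = 6.
Column 1 already has 1, so (6,1) = 5.
Column 2 now contains 5, so (6,2) = 1.
Row 6 now contains 5, which forces (6,6) = 4.
The 3 cells of cage c must have sum 11, leaving (1,2) = 3.
Column 3 already has 3; hence (1,3) = 6.
Cage o's pair has difference 1, leaving (1,5) = 4.
Column 6 now contains 4, so (1,6) = 5.
Row 3 already has 5, so (3,1) = 3.
Cage n needs product 90, so (3,2) = 6.
4 is placed in row 4, which forces (4,1) = 2.
Row 6 now contains 4, leaving (6,5) = 3.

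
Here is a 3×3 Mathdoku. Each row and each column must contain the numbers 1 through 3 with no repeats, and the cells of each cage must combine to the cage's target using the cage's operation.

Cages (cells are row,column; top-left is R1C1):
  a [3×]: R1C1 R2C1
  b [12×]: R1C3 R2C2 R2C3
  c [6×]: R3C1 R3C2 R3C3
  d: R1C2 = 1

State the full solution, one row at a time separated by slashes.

3 1 2 / 1 2 3 / 2 3 1

D is a freebie; hence R1C2 = 1.
The 3 cells of cage b must have product 12; hence R1C3 = 2.
The 3 cells of cage b must have product 12, so R2C2 = 2.
Cage b needs product 12; hence R2C3 = 3.
2 is placed in column 2; hence R3C2 = 3.
3 is placed in column 3; hence R3C3 = 1.
Row 1 already has 1; hence R1C1 = 3.
Row 2 already has 3; hence R2C1 = 1.
Row 3 already has 1; hence R3C1 = 2.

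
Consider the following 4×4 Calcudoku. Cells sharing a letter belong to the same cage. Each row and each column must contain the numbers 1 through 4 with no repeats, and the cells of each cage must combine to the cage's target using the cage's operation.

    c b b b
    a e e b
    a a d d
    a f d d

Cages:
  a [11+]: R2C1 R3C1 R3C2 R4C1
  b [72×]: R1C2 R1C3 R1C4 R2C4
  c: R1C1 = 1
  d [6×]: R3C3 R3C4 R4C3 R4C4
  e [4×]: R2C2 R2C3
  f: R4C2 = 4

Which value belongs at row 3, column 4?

1

Cage c is a single given cell, leaving R1C1 = 1.
Cage b needs product 72, so R2C4 = 3.
Cage f is given, so R4C2 = 4.
Column 2 now contains 4, which forces R2C2 = 1.
Cage e needs two cells with product 4, which forces R2C3 = 4.
The 4 cells of cage a must have sum 11, which forces R3C2 = 2.
Row 3 now contains 2, so R3C4 = 1.
Column 4 now contains 1, so R4C4 = 2.
Column 2 already has 2; hence R1C2 = 3.
Cage b needs product 72, leaving R1C3 = 2.
Column 4 already has 2; hence R1C4 = 4.
Row 2 already has 4, leaving R2C1 = 2.
The 4 cells of cage a must have sum 11, so R3C1 = 4.
Row 3 now contains 1, so R3C3 = 3.
2 is placed in row 4, leaving R4C1 = 3.
Cage d has product 6, which forces R4C3 = 1.
The full grid is 1 3 2 4 / 2 1 4 3 / 4 2 3 1 / 3 4 1 2.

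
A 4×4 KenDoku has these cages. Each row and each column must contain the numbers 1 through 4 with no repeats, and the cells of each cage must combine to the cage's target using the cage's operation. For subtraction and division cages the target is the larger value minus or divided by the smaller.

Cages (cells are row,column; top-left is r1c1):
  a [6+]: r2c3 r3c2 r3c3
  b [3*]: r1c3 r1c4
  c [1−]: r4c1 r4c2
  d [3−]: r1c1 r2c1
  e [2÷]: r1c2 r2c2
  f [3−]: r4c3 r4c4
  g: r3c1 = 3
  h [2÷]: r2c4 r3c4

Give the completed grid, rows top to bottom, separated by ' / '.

4 2 1 3 / 1 4 3 2 / 3 1 2 4 / 2 3 4 1

Cage g is a single given cell, which forces r3c1 = 3.
Row 1 needs a 2, and only r1c2 is open for it.
Column 2 now contains 2, leaving r3c2 = 1.
1 is placed in column 2, leaving r4c2 = 3.
1 is placed in column 2; hence r2c2 = 4.
Cage d needs two cells with difference 3, leaving r1c1 = 4.
Row 2 already has 4, which forces r2c1 = 1.
Row 2 now contains 1, which forces r2c3 = 3.
Row 2 now contains 1, so r2c4 = 2.
Column 4 now contains 2, so r3c4 = 4.
Column 1 now contains 4, leaving r4c1 = 2.
Column 4 now contains 4; hence r4c4 = 1.
Column 3 now contains 3, leaving r1c3 = 1.
1 is placed in column 4, so r1c4 = 3.
Row 3 already has 4, leaving r3c3 = 2.
Row 4 already has 1; hence r4c3 = 4.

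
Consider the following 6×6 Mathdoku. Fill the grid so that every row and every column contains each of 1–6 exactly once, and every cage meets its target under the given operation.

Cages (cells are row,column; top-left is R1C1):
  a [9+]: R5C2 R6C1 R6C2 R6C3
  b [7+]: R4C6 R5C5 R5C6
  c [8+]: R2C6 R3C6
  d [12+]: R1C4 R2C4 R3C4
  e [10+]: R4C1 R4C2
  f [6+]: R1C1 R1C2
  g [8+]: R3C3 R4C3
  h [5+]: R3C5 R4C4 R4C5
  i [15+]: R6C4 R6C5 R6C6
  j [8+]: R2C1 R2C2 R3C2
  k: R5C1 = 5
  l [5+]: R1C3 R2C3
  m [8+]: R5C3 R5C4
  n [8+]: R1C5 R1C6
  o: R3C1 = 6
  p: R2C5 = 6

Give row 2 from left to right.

2 4 1 5 6 3

Cage p is a single given cell, which forces R2C5 = 6.
O is a freebie; hence R3C1 = 6.
Column 1 now contains 6, leaving R4C1 = 4.
Row 4 now contains 4; hence R4C2 = 6.
K is a freebie; hence R5C1 = 5.
Row 4 needs a 5, and only R4C3 is open for it.
Column 3 now contains 5; hence R3C3 = 3.
3 is placed in row 3, so R3C6 = 5.
5 is placed in column 6, leaving R2C6 = 3.
Cage n's pair has sum 8, leaving R1C5 = 2.
3 is placed in column 6, leaving R1C6 = 6.
2 is placed in column 5, leaving R3C5 = 1.
1 is placed in column 5, so R4C5 = 3.
1 is placed in column 5, so R5C5 = 4.
Column 5 already has 4, which forces R6C5 = 5.
Column 6 already has 6, leaving R6C6 = 4.
Row 1 now contains 2; hence R1C1 = 1.
Cage f needs two cells with sum 6; hence R1C2 = 5.
Row 1 now contains 1, which forces R1C3 = 4.
Row 1 already has 6, which forces R1C4 = 3.
Column 1 already has 1, leaving R2C1 = 2.
Column 2 now contains 5, leaving R2C2 = 4.
Column 3 now contains 4; hence R2C3 = 1.
Cage d has sum 12; hence R2C4 = 5.
Row 3 now contains 1, so R3C2 = 2.
Cage d has sum 12, which forces R3C4 = 4.
The 3 cells of cage h must have sum 5; hence R4C4 = 1.
Row 4 now contains 1, leaving R4C6 = 2.
The 4 cells of cage a must have sum 9, which forces R5C2 = 3.
Column 6 already has 2; hence R5C6 = 1.
Cage a has sum 9, so R6C1 = 3.
Column 2 now contains 2, which forces R6C2 = 1.
1 is placed in column 3, which forces R6C3 = 2.
Row 6 now contains 4, so R6C4 = 6.
Column 3 already has 2, which forces R5C3 = 6.
Column 4 already has 6; hence R5C4 = 2.
The full grid is 1 5 4 3 2 6 / 2 4 1 5 6 3 / 6 2 3 4 1 5 / 4 6 5 1 3 2 / 5 3 6 2 4 1 / 3 1 2 6 5 4.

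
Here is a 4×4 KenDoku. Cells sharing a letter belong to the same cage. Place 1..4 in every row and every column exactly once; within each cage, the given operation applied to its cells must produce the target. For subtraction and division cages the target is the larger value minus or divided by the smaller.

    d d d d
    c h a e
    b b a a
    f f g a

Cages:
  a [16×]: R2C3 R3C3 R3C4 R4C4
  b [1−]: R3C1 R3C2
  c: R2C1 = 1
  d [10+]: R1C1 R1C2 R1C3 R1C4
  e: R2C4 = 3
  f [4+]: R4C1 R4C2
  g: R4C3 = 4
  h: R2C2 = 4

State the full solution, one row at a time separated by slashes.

4 2 3 1 / 1 4 2 3 / 2 3 1 4 / 3 1 4 2

Cage c is given, which forces R2C1 = 1.
Cage h is a single given cell, leaving R2C2 = 4.
4 is placed in row 2, leaving R2C3 = 2.
E is a freebie, leaving R2C4 = 3.
1 is placed in column 1, which forces R4C1 = 3.
Row 4 now contains 3, leaving R4C2 = 1.
G is a freebie, leaving R4C3 = 4.
Row 4 already has 4, which forces R4C4 = 2.
Cage b needs two cells with difference 1, which forces R3C2 = 3.
Column 3 already has 4, leaving R3C3 = 1.
Cage a has product 16, so R3C4 = 4.
Cage d has sum 10, leaving R1C1 = 4.
3 is placed in column 2; hence R1C2 = 2.
1 is placed in column 3, which forces R1C3 = 3.
4 is placed in column 4, leaving R1C4 = 1.
Row 3 now contains 4, which forces R3C1 = 2.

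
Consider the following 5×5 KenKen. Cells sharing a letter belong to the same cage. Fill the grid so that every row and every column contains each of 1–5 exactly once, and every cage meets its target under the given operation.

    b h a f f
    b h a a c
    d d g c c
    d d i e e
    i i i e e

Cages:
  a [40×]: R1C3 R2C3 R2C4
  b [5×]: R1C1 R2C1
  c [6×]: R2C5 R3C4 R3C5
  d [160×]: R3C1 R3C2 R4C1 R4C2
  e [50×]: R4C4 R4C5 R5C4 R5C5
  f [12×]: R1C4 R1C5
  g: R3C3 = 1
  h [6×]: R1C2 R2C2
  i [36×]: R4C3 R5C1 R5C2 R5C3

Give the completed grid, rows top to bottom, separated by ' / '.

G is a freebie, which forces R3C3 = 1.
Cage i needs product 36, leaving R4C3 = 3.
Column 3 already has 1, which forces R5C3 = 4.
Cage a has product 40, so R2C4 = 4.
The 3 cells of cage c must have product 6; hence R2C5 = 1.
Cage b needs two cells with product 5, so R1C1 = 1.
Column 4 already has 4; hence R1C4 = 3.
The two cells of cage f must have product 12, which forces R1C5 = 4.
Row 2 already has 1, leaving R2C1 = 5.
Row 2 already has 5, leaving R2C3 = 2.
Column 4 now contains 3, leaving R3C4 = 2.
Row 3 now contains 2; hence R3C5 = 3.
1 is placed in column 1, leaving R5C1 = 3.
Row 5 already has 3; hence R5C2 = 1.
Row 5 already has 1, which forces R5C4 = 5.
Row 5 now contains 5, which forces R5C5 = 2.
Row 1 now contains 3, leaving R1C2 = 2.
Column 3 already has 2, which forces R1C3 = 5.
2 is placed in row 2, leaving R2C2 = 3.
Row 3 now contains 2, so R3C1 = 4.
The 4 cells of cage d must have product 160, which forces R3C2 = 5.
The 4 cells of cage d must have product 160, leaving R4C1 = 2.
Cage d has product 160, which forces R4C2 = 4.
Column 4 already has 5, leaving R4C4 = 1.
Column 5 now contains 2; hence R4C5 = 5.

1 2 5 3 4 / 5 3 2 4 1 / 4 5 1 2 3 / 2 4 3 1 5 / 3 1 4 5 2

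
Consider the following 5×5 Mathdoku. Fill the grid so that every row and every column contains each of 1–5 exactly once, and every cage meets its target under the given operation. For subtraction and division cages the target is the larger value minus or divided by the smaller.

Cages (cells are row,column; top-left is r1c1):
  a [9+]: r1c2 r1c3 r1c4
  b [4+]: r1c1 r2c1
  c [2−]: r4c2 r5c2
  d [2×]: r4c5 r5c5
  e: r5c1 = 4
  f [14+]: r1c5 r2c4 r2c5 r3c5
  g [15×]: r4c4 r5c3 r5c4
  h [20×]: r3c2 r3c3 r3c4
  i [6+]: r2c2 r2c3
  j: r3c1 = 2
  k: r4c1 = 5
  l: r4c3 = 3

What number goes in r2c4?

Cage j is given, leaving r3c1 = 2.
Cage k is given, so r4c1 = 5.
Cage l is a single given cell; hence r4c3 = 3.
Row 4 now contains 3; hence r4c4 = 1.
Row 4 now contains 1, which forces r4c5 = 2.
Cage e is a single given cell, so r5c1 = 4.
2 is placed in column 5, so r5c5 = 1.
Cage f needs sum 14; hence r2c4 = 2.
Row 4 already has 2, leaving r4c2 = 4.
Cage c's pair has difference 2, which forces r5c2 = 2.
Row 5 already has 1; hence r5c3 = 5.
Cage g needs product 15; hence r5c4 = 3.
Cage a needs sum 9; hence r1c2 = 3.
Cage i needs two cells with sum 6, which forces r2c2 = 5.
The two cells of cage i must have sum 6, leaving r2c3 = 1.
Column 2 now contains 5; hence r3c2 = 1.
Column 3 now contains 1, leaving r3c3 = 4.
4 is placed in row 3, which forces r3c4 = 5.
Row 3 now contains 5, which forces r3c5 = 3.
Row 1 now contains 3, leaving r1c1 = 1.
Column 3 now contains 1, leaving r1c3 = 2.
Column 4 already has 5, which forces r1c4 = 4.
Cage f has sum 14; hence r1c5 = 5.
Row 2 already has 1, so r2c1 = 3.
3 is placed in column 5; hence r2c5 = 4.
The full grid is 1 3 2 4 5 / 3 5 1 2 4 / 2 1 4 5 3 / 5 4 3 1 2 / 4 2 5 3 1.

2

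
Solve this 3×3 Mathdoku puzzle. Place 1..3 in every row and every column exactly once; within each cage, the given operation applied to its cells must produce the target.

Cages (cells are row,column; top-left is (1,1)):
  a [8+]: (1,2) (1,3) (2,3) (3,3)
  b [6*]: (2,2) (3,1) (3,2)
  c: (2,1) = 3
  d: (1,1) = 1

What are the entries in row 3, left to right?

Cage d is a single given cell, which forces (1,1) = 1.
The 4 cells of cage a must have sum 8, so (1,2) = 2.
Row 1 already has 1, so (1,3) = 3.
Cage c is given, so (2,1) = 3.
Row 2 already has 3, so (2,2) = 1.
1 is placed in row 2, so (2,3) = 2.
Column 1 already has 3, so (3,1) = 2.
Column 2 already has 1; hence (3,2) = 3.
Column 3 now contains 2, so (3,3) = 1.
Filled in: 1 2 3 / 3 1 2 / 2 3 1.

2 3 1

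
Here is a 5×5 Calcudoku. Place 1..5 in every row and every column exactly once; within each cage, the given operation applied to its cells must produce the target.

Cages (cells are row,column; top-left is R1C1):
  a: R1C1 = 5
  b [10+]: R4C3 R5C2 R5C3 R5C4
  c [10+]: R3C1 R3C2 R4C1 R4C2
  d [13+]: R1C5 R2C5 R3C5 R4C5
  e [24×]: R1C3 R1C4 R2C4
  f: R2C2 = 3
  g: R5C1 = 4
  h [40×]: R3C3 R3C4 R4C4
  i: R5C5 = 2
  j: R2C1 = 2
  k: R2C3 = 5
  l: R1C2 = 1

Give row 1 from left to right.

5 1 2 3 4

Cage a is given, so R1C1 = 5.
L is a freebie, leaving R1C2 = 1.
J is a freebie; hence R2C1 = 2.
Cage f is given, leaving R2C2 = 3.
Cage k is a single given cell, so R2C3 = 5.
3 is placed in row 2; hence R2C4 = 4.
Row 2 now contains 4; hence R2C5 = 1.
Cage g is given, which forces R5C1 = 4.
I is a freebie, leaving R5C5 = 2.
Cage h has product 40, which forces R3C3 = 4.
Cage b has sum 10, so R4C3 = 1.
2 is placed in row 5, which forces R5C2 = 5.
Cage b has sum 10, leaving R5C3 = 3.
Cage b has sum 10; hence R5C4 = 1.
Column 3 already has 3, so R1C3 = 2.
Cage e has product 24; hence R1C4 = 3.
Row 1 now contains 3; hence R1C5 = 4.
The 4 cells of cage c must have sum 10, leaving R3C1 = 1.
Row 3 already has 4; hence R3C2 = 2.
2 is placed in row 3, leaving R3C4 = 5.
Row 3 already has 5, which forces R3C5 = 3.
Row 4 already has 1, which forces R4C1 = 3.
Cage c has sum 10, which forces R4C2 = 4.
5 is placed in column 4, which forces R4C4 = 2.
Column 5 already has 3, so R4C5 = 5.
Completed grid: 5 1 2 3 4 / 2 3 5 4 1 / 1 2 4 5 3 / 3 4 1 2 5 / 4 5 3 1 2.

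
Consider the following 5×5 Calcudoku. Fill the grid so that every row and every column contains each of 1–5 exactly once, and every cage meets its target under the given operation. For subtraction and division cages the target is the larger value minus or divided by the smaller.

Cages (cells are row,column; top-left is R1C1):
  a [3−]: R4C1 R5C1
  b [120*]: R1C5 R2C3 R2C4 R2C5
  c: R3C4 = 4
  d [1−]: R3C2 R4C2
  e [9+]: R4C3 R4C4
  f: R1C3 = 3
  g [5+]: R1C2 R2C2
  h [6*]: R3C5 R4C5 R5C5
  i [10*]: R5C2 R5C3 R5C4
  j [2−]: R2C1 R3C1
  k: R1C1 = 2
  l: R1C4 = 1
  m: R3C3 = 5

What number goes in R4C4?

K is a freebie; hence R1C1 = 2.
Cage f is given, which forces R1C3 = 3.
Cage l is given, leaving R1C4 = 1.
M is a freebie, which forces R3C3 = 5.
Cage c is a single given cell, so R3C4 = 4.
Column 3 already has 5; hence R4C3 = 4.
Column 4 now contains 4, so R4C4 = 5.
Column 4 already has 5, so R5C4 = 2.
1 is placed in row 1, leaving R1C2 = 4.
4 is placed in row 1, leaving R1C5 = 5.
Cage g's pair has sum 5; hence R2C2 = 1.
4 is placed in column 3, so R2C3 = 2.
Column 4 already has 2, which forces R2C4 = 3.
Column 5 now contains 5, leaving R2C5 = 4.
Row 4 already has 5, leaving R4C1 = 1.
The two cells of cage a must have difference 3, so R5C1 = 4.
Cage i has product 10, so R5C2 = 5.
Row 5 now contains 2, which forces R5C3 = 1.
Row 5 now contains 1; hence R5C5 = 3.
Row 2 now contains 3, so R2C1 = 5.
Column 1 already has 1, which forces R3C1 = 3.
Row 3 already has 3; hence R3C2 = 2.
The 3 cells of cage h must have product 6; hence R3C5 = 1.
Column 2 now contains 2, leaving R4C2 = 3.
Column 5 now contains 3; hence R4C5 = 2.
The full grid is 2 4 3 1 5 / 5 1 2 3 4 / 3 2 5 4 1 / 1 3 4 5 2 / 4 5 1 2 3.

5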